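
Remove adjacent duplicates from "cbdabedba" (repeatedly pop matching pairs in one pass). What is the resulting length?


Input: cbdabedba
Stack-based adjacent duplicate removal:
  Read 'c': push. Stack: c
  Read 'b': push. Stack: cb
  Read 'd': push. Stack: cbd
  Read 'a': push. Stack: cbda
  Read 'b': push. Stack: cbdab
  Read 'e': push. Stack: cbdabe
  Read 'd': push. Stack: cbdabed
  Read 'b': push. Stack: cbdabedb
  Read 'a': push. Stack: cbdabedba
Final stack: "cbdabedba" (length 9)

9


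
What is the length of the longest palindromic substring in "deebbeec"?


Input: "deebbeec"
Checking substrings for palindromes:
  [1:7] "eebbee" (len 6) => palindrome
  [2:6] "ebbe" (len 4) => palindrome
  [1:3] "ee" (len 2) => palindrome
  [3:5] "bb" (len 2) => palindrome
  [5:7] "ee" (len 2) => palindrome
Longest palindromic substring: "eebbee" with length 6

6


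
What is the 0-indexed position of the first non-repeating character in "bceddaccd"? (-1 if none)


Input: bceddaccd
Character frequencies:
  'a': 1
  'b': 1
  'c': 3
  'd': 3
  'e': 1
Scanning left to right for freq == 1:
  Position 0 ('b'): unique! => answer = 0

0


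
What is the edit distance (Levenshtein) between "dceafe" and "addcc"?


Computing edit distance: "dceafe" -> "addcc"
DP table:
           a    d    d    c    c
      0    1    2    3    4    5
  d   1    1    1    2    3    4
  c   2    2    2    2    2    3
  e   3    3    3    3    3    3
  a   4    3    4    4    4    4
  f   5    4    4    5    5    5
  e   6    5    5    5    6    6
Edit distance = dp[6][5] = 6

6


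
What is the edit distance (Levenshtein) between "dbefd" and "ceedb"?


Computing edit distance: "dbefd" -> "ceedb"
DP table:
           c    e    e    d    b
      0    1    2    3    4    5
  d   1    1    2    3    3    4
  b   2    2    2    3    4    3
  e   3    3    2    2    3    4
  f   4    4    3    3    3    4
  d   5    5    4    4    3    4
Edit distance = dp[5][5] = 4

4


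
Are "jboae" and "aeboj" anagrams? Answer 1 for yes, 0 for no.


Strings: "jboae", "aeboj"
Sorted first:  abejo
Sorted second: abejo
Sorted forms match => anagrams

1


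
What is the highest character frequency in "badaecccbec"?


Input: badaecccbec
Character counts:
  'a': 2
  'b': 2
  'c': 4
  'd': 1
  'e': 2
Maximum frequency: 4

4


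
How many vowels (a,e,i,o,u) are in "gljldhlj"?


Input: gljldhlj
Checking each character:
  'g' at position 0: consonant
  'l' at position 1: consonant
  'j' at position 2: consonant
  'l' at position 3: consonant
  'd' at position 4: consonant
  'h' at position 5: consonant
  'l' at position 6: consonant
  'j' at position 7: consonant
Total vowels: 0

0


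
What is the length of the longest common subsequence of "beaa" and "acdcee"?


LCS of "beaa" and "acdcee"
DP table:
           a    c    d    c    e    e
      0    0    0    0    0    0    0
  b   0    0    0    0    0    0    0
  e   0    0    0    0    0    1    1
  a   0    1    1    1    1    1    1
  a   0    1    1    1    1    1    1
LCS length = dp[4][6] = 1

1


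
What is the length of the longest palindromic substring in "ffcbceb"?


Input: "ffcbceb"
Checking substrings for palindromes:
  [2:5] "cbc" (len 3) => palindrome
  [0:2] "ff" (len 2) => palindrome
Longest palindromic substring: "cbc" with length 3

3


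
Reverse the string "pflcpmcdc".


Input: pflcpmcdc
Reading characters right to left:
  Position 8: 'c'
  Position 7: 'd'
  Position 6: 'c'
  Position 5: 'm'
  Position 4: 'p'
  Position 3: 'c'
  Position 2: 'l'
  Position 1: 'f'
  Position 0: 'p'
Reversed: cdcmpclfp

cdcmpclfp


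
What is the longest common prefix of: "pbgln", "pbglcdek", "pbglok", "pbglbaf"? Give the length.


Words: pbgln, pbglcdek, pbglok, pbglbaf
  Position 0: all 'p' => match
  Position 1: all 'b' => match
  Position 2: all 'g' => match
  Position 3: all 'l' => match
  Position 4: ('n', 'c', 'o', 'b') => mismatch, stop
LCP = "pbgl" (length 4)

4


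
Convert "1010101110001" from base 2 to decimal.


Input: "1010101110001" in base 2
Positional expansion:
  Digit '1' (value 1) x 2^12 = 4096
  Digit '0' (value 0) x 2^11 = 0
  Digit '1' (value 1) x 2^10 = 1024
  Digit '0' (value 0) x 2^9 = 0
  Digit '1' (value 1) x 2^8 = 256
  Digit '0' (value 0) x 2^7 = 0
  Digit '1' (value 1) x 2^6 = 64
  Digit '1' (value 1) x 2^5 = 32
  Digit '1' (value 1) x 2^4 = 16
  Digit '0' (value 0) x 2^3 = 0
  Digit '0' (value 0) x 2^2 = 0
  Digit '0' (value 0) x 2^1 = 0
  Digit '1' (value 1) x 2^0 = 1
Sum = 5489

5489


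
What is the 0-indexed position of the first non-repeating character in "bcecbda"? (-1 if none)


Input: bcecbda
Character frequencies:
  'a': 1
  'b': 2
  'c': 2
  'd': 1
  'e': 1
Scanning left to right for freq == 1:
  Position 0 ('b'): freq=2, skip
  Position 1 ('c'): freq=2, skip
  Position 2 ('e'): unique! => answer = 2

2


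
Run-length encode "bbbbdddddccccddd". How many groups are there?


Input: bbbbdddddccccddd
Scanning for consecutive runs:
  Group 1: 'b' x 4 (positions 0-3)
  Group 2: 'd' x 5 (positions 4-8)
  Group 3: 'c' x 4 (positions 9-12)
  Group 4: 'd' x 3 (positions 13-15)
Total groups: 4

4


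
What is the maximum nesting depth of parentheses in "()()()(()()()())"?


Input: "()()()(()()()())"
Tracking depth:
  Position 0 '(': depth becomes 1
  Position 1 ')': depth becomes 0
  Position 2 '(': depth becomes 1
  Position 3 ')': depth becomes 0
  Position 4 '(': depth becomes 1
  Position 5 ')': depth becomes 0
  Position 6 '(': depth becomes 1
  Position 7 '(': depth becomes 2
  Position 8 ')': depth becomes 1
  Position 9 '(': depth becomes 2
  Position 10 ')': depth becomes 1
  Position 11 '(': depth becomes 2
  Position 12 ')': depth becomes 1
  Position 13 '(': depth becomes 2
  Position 14 ')': depth becomes 1
  Position 15 ')': depth becomes 0
Maximum depth reached: 2

2


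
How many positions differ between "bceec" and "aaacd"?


Comparing "bceec" and "aaacd" position by position:
  Position 0: 'b' vs 'a' => DIFFER
  Position 1: 'c' vs 'a' => DIFFER
  Position 2: 'e' vs 'a' => DIFFER
  Position 3: 'e' vs 'c' => DIFFER
  Position 4: 'c' vs 'd' => DIFFER
Positions that differ: 5

5


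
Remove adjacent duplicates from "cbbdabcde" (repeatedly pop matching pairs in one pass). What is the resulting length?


Input: cbbdabcde
Stack-based adjacent duplicate removal:
  Read 'c': push. Stack: c
  Read 'b': push. Stack: cb
  Read 'b': matches stack top 'b' => pop. Stack: c
  Read 'd': push. Stack: cd
  Read 'a': push. Stack: cda
  Read 'b': push. Stack: cdab
  Read 'c': push. Stack: cdabc
  Read 'd': push. Stack: cdabcd
  Read 'e': push. Stack: cdabcde
Final stack: "cdabcde" (length 7)

7


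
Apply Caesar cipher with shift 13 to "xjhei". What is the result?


Caesar cipher: shift "xjhei" by 13
  'x' (pos 23) + 13 = pos 10 = 'k'
  'j' (pos 9) + 13 = pos 22 = 'w'
  'h' (pos 7) + 13 = pos 20 = 'u'
  'e' (pos 4) + 13 = pos 17 = 'r'
  'i' (pos 8) + 13 = pos 21 = 'v'
Result: kwurv

kwurv


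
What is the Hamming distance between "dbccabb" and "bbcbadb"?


Comparing "dbccabb" and "bbcbadb" position by position:
  Position 0: 'd' vs 'b' => differ
  Position 1: 'b' vs 'b' => same
  Position 2: 'c' vs 'c' => same
  Position 3: 'c' vs 'b' => differ
  Position 4: 'a' vs 'a' => same
  Position 5: 'b' vs 'd' => differ
  Position 6: 'b' vs 'b' => same
Total differences (Hamming distance): 3

3


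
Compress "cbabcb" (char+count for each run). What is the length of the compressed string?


Input: cbabcb
Runs:
  'c' x 1 => "c1"
  'b' x 1 => "b1"
  'a' x 1 => "a1"
  'b' x 1 => "b1"
  'c' x 1 => "c1"
  'b' x 1 => "b1"
Compressed: "c1b1a1b1c1b1"
Compressed length: 12

12


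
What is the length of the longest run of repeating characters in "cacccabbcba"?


Input: "cacccabbcba"
Scanning for longest run:
  Position 1 ('a'): new char, reset run to 1
  Position 2 ('c'): new char, reset run to 1
  Position 3 ('c'): continues run of 'c', length=2
  Position 4 ('c'): continues run of 'c', length=3
  Position 5 ('a'): new char, reset run to 1
  Position 6 ('b'): new char, reset run to 1
  Position 7 ('b'): continues run of 'b', length=2
  Position 8 ('c'): new char, reset run to 1
  Position 9 ('b'): new char, reset run to 1
  Position 10 ('a'): new char, reset run to 1
Longest run: 'c' with length 3

3


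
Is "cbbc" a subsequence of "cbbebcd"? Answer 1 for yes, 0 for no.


Check if "cbbc" is a subsequence of "cbbebcd"
Greedy scan:
  Position 0 ('c'): matches sub[0] = 'c'
  Position 1 ('b'): matches sub[1] = 'b'
  Position 2 ('b'): matches sub[2] = 'b'
  Position 3 ('e'): no match needed
  Position 4 ('b'): no match needed
  Position 5 ('c'): matches sub[3] = 'c'
  Position 6 ('d'): no match needed
All 4 characters matched => is a subsequence

1


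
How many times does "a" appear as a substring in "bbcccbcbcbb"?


Searching for "a" in "bbcccbcbcbb"
Scanning each position:
  Position 0: "b" => no
  Position 1: "b" => no
  Position 2: "c" => no
  Position 3: "c" => no
  Position 4: "c" => no
  Position 5: "b" => no
  Position 6: "c" => no
  Position 7: "b" => no
  Position 8: "c" => no
  Position 9: "b" => no
  Position 10: "b" => no
Total occurrences: 0

0


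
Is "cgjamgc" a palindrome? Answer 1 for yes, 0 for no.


Input: cgjamgc
Reversed: cgmajgc
  Compare pos 0 ('c') with pos 6 ('c'): match
  Compare pos 1 ('g') with pos 5 ('g'): match
  Compare pos 2 ('j') with pos 4 ('m'): MISMATCH
Result: not a palindrome

0


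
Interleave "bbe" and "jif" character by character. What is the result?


Interleaving "bbe" and "jif":
  Position 0: 'b' from first, 'j' from second => "bj"
  Position 1: 'b' from first, 'i' from second => "bi"
  Position 2: 'e' from first, 'f' from second => "ef"
Result: bjbief

bjbief


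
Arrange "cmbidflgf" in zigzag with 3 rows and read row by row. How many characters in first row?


Zigzag "cmbidflgf" into 3 rows:
Placing characters:
  'c' => row 0
  'm' => row 1
  'b' => row 2
  'i' => row 1
  'd' => row 0
  'f' => row 1
  'l' => row 2
  'g' => row 1
  'f' => row 0
Rows:
  Row 0: "cdf"
  Row 1: "mifg"
  Row 2: "bl"
First row length: 3

3


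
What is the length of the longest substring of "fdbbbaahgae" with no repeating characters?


Input: "fdbbbaahgae"
Sliding window (track last position of each char):
  Position 0 ('f'): window [0,0] length 1 -- new best
  Position 1 ('d'): window [0,1] length 2 -- new best
  Position 2 ('b'): window [0,2] length 3 -- new best
  Position 3 ('b'): repeat (last at 2), move window start to 3
  Position 3 ('b'): window [3,3] length 1
  Position 4 ('b'): repeat (last at 3), move window start to 4
  Position 4 ('b'): window [4,4] length 1
  Position 5 ('a'): window [4,5] length 2
  Position 6 ('a'): repeat (last at 5), move window start to 6
  Position 6 ('a'): window [6,6] length 1
  Position 7 ('h'): window [6,7] length 2
  Position 8 ('g'): window [6,8] length 3
  Position 9 ('a'): repeat (last at 6), move window start to 7
  Position 9 ('a'): window [7,9] length 3
  Position 10 ('e'): window [7,10] length 4 -- new best
Longest substring with no repeats: "hgae" with length 4

4


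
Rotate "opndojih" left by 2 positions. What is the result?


Input: "opndojih", rotate left by 2
First 2 characters: "op"
Remaining characters: "ndojih"
Concatenate remaining + first: "ndojih" + "op" = "ndojihop"

ndojihop


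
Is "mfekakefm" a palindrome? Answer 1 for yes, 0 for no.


Input: mfekakefm
Reversed: mfekakefm
  Compare pos 0 ('m') with pos 8 ('m'): match
  Compare pos 1 ('f') with pos 7 ('f'): match
  Compare pos 2 ('e') with pos 6 ('e'): match
  Compare pos 3 ('k') with pos 5 ('k'): match
Result: palindrome

1


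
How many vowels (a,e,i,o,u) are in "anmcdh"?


Input: anmcdh
Checking each character:
  'a' at position 0: vowel (running total: 1)
  'n' at position 1: consonant
  'm' at position 2: consonant
  'c' at position 3: consonant
  'd' at position 4: consonant
  'h' at position 5: consonant
Total vowels: 1

1


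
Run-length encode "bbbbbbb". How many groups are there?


Input: bbbbbbb
Scanning for consecutive runs:
  Group 1: 'b' x 7 (positions 0-6)
Total groups: 1

1


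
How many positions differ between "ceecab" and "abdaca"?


Comparing "ceecab" and "abdaca" position by position:
  Position 0: 'c' vs 'a' => DIFFER
  Position 1: 'e' vs 'b' => DIFFER
  Position 2: 'e' vs 'd' => DIFFER
  Position 3: 'c' vs 'a' => DIFFER
  Position 4: 'a' vs 'c' => DIFFER
  Position 5: 'b' vs 'a' => DIFFER
Positions that differ: 6

6


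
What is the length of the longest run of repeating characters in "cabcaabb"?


Input: "cabcaabb"
Scanning for longest run:
  Position 1 ('a'): new char, reset run to 1
  Position 2 ('b'): new char, reset run to 1
  Position 3 ('c'): new char, reset run to 1
  Position 4 ('a'): new char, reset run to 1
  Position 5 ('a'): continues run of 'a', length=2
  Position 6 ('b'): new char, reset run to 1
  Position 7 ('b'): continues run of 'b', length=2
Longest run: 'a' with length 2

2


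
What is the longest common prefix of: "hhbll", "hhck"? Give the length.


Words: hhbll, hhck
  Position 0: all 'h' => match
  Position 1: all 'h' => match
  Position 2: ('b', 'c') => mismatch, stop
LCP = "hh" (length 2)

2


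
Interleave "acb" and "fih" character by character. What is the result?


Interleaving "acb" and "fih":
  Position 0: 'a' from first, 'f' from second => "af"
  Position 1: 'c' from first, 'i' from second => "ci"
  Position 2: 'b' from first, 'h' from second => "bh"
Result: afcibh

afcibh


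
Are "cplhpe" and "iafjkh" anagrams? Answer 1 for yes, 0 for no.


Strings: "cplhpe", "iafjkh"
Sorted first:  cehlpp
Sorted second: afhijk
Differ at position 0: 'c' vs 'a' => not anagrams

0


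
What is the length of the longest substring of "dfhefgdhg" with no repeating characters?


Input: "dfhefgdhg"
Sliding window (track last position of each char):
  Position 0 ('d'): window [0,0] length 1 -- new best
  Position 1 ('f'): window [0,1] length 2 -- new best
  Position 2 ('h'): window [0,2] length 3 -- new best
  Position 3 ('e'): window [0,3] length 4 -- new best
  Position 4 ('f'): repeat (last at 1), move window start to 2
  Position 4 ('f'): window [2,4] length 3
  Position 5 ('g'): window [2,5] length 4
  Position 6 ('d'): window [2,6] length 5 -- new best
  Position 7 ('h'): repeat (last at 2), move window start to 3
  Position 7 ('h'): window [3,7] length 5
  Position 8 ('g'): repeat (last at 5), move window start to 6
  Position 8 ('g'): window [6,8] length 3
Longest substring with no repeats: "hefgd" with length 5

5


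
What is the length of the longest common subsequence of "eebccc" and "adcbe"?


LCS of "eebccc" and "adcbe"
DP table:
           a    d    c    b    e
      0    0    0    0    0    0
  e   0    0    0    0    0    1
  e   0    0    0    0    0    1
  b   0    0    0    0    1    1
  c   0    0    0    1    1    1
  c   0    0    0    1    1    1
  c   0    0    0    1    1    1
LCS length = dp[6][5] = 1

1


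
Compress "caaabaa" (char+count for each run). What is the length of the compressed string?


Input: caaabaa
Runs:
  'c' x 1 => "c1"
  'a' x 3 => "a3"
  'b' x 1 => "b1"
  'a' x 2 => "a2"
Compressed: "c1a3b1a2"
Compressed length: 8

8


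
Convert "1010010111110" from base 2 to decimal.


Input: "1010010111110" in base 2
Positional expansion:
  Digit '1' (value 1) x 2^12 = 4096
  Digit '0' (value 0) x 2^11 = 0
  Digit '1' (value 1) x 2^10 = 1024
  Digit '0' (value 0) x 2^9 = 0
  Digit '0' (value 0) x 2^8 = 0
  Digit '1' (value 1) x 2^7 = 128
  Digit '0' (value 0) x 2^6 = 0
  Digit '1' (value 1) x 2^5 = 32
  Digit '1' (value 1) x 2^4 = 16
  Digit '1' (value 1) x 2^3 = 8
  Digit '1' (value 1) x 2^2 = 4
  Digit '1' (value 1) x 2^1 = 2
  Digit '0' (value 0) x 2^0 = 0
Sum = 5310

5310


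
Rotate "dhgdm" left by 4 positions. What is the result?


Input: "dhgdm", rotate left by 4
First 4 characters: "dhgd"
Remaining characters: "m"
Concatenate remaining + first: "m" + "dhgd" = "mdhgd"

mdhgd


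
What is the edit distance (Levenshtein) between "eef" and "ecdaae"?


Computing edit distance: "eef" -> "ecdaae"
DP table:
           e    c    d    a    a    e
      0    1    2    3    4    5    6
  e   1    0    1    2    3    4    5
  e   2    1    1    2    3    4    4
  f   3    2    2    2    3    4    5
Edit distance = dp[3][6] = 5

5


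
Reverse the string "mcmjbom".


Input: mcmjbom
Reading characters right to left:
  Position 6: 'm'
  Position 5: 'o'
  Position 4: 'b'
  Position 3: 'j'
  Position 2: 'm'
  Position 1: 'c'
  Position 0: 'm'
Reversed: mobjmcm

mobjmcm


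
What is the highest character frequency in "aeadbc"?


Input: aeadbc
Character counts:
  'a': 2
  'b': 1
  'c': 1
  'd': 1
  'e': 1
Maximum frequency: 2

2


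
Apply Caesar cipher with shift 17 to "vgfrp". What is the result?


Caesar cipher: shift "vgfrp" by 17
  'v' (pos 21) + 17 = pos 12 = 'm'
  'g' (pos 6) + 17 = pos 23 = 'x'
  'f' (pos 5) + 17 = pos 22 = 'w'
  'r' (pos 17) + 17 = pos 8 = 'i'
  'p' (pos 15) + 17 = pos 6 = 'g'
Result: mxwig

mxwig


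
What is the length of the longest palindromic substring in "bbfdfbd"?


Input: "bbfdfbd"
Checking substrings for palindromes:
  [1:6] "bfdfb" (len 5) => palindrome
  [2:5] "fdf" (len 3) => palindrome
  [0:2] "bb" (len 2) => palindrome
Longest palindromic substring: "bfdfb" with length 5

5


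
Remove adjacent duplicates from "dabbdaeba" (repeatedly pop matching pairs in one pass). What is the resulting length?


Input: dabbdaeba
Stack-based adjacent duplicate removal:
  Read 'd': push. Stack: d
  Read 'a': push. Stack: da
  Read 'b': push. Stack: dab
  Read 'b': matches stack top 'b' => pop. Stack: da
  Read 'd': push. Stack: dad
  Read 'a': push. Stack: dada
  Read 'e': push. Stack: dadae
  Read 'b': push. Stack: dadaeb
  Read 'a': push. Stack: dadaeba
Final stack: "dadaeba" (length 7)

7


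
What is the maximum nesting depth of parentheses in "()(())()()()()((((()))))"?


Input: "()(())()()()()((((()))))"
Tracking depth:
  Position 0 '(': depth becomes 1
  Position 1 ')': depth becomes 0
  Position 2 '(': depth becomes 1
  Position 3 '(': depth becomes 2
  Position 4 ')': depth becomes 1
  Position 5 ')': depth becomes 0
  Position 6 '(': depth becomes 1
  Position 7 ')': depth becomes 0
  Position 8 '(': depth becomes 1
  Position 9 ')': depth becomes 0
  Position 10 '(': depth becomes 1
  Position 11 ')': depth becomes 0
  Position 12 '(': depth becomes 1
  Position 13 ')': depth becomes 0
  Position 14 '(': depth becomes 1
  Position 15 '(': depth becomes 2
  Position 16 '(': depth becomes 3
  Position 17 '(': depth becomes 4
  Position 18 '(': depth becomes 5
  Position 19 ')': depth becomes 4
  Position 20 ')': depth becomes 3
  Position 21 ')': depth becomes 2
  Position 22 ')': depth becomes 1
  Position 23 ')': depth becomes 0
Maximum depth reached: 5

5


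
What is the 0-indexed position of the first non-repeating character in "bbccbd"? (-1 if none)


Input: bbccbd
Character frequencies:
  'b': 3
  'c': 2
  'd': 1
Scanning left to right for freq == 1:
  Position 0 ('b'): freq=3, skip
  Position 1 ('b'): freq=3, skip
  Position 2 ('c'): freq=2, skip
  Position 3 ('c'): freq=2, skip
  Position 4 ('b'): freq=3, skip
  Position 5 ('d'): unique! => answer = 5

5


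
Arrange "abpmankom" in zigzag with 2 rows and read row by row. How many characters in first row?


Zigzag "abpmankom" into 2 rows:
Placing characters:
  'a' => row 0
  'b' => row 1
  'p' => row 0
  'm' => row 1
  'a' => row 0
  'n' => row 1
  'k' => row 0
  'o' => row 1
  'm' => row 0
Rows:
  Row 0: "apakm"
  Row 1: "bmno"
First row length: 5

5


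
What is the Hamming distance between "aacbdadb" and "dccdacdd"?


Comparing "aacbdadb" and "dccdacdd" position by position:
  Position 0: 'a' vs 'd' => differ
  Position 1: 'a' vs 'c' => differ
  Position 2: 'c' vs 'c' => same
  Position 3: 'b' vs 'd' => differ
  Position 4: 'd' vs 'a' => differ
  Position 5: 'a' vs 'c' => differ
  Position 6: 'd' vs 'd' => same
  Position 7: 'b' vs 'd' => differ
Total differences (Hamming distance): 6

6


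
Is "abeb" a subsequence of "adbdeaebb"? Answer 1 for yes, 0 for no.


Check if "abeb" is a subsequence of "adbdeaebb"
Greedy scan:
  Position 0 ('a'): matches sub[0] = 'a'
  Position 1 ('d'): no match needed
  Position 2 ('b'): matches sub[1] = 'b'
  Position 3 ('d'): no match needed
  Position 4 ('e'): matches sub[2] = 'e'
  Position 5 ('a'): no match needed
  Position 6 ('e'): no match needed
  Position 7 ('b'): matches sub[3] = 'b'
  Position 8 ('b'): no match needed
All 4 characters matched => is a subsequence

1


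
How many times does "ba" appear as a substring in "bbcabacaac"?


Searching for "ba" in "bbcabacaac"
Scanning each position:
  Position 0: "bb" => no
  Position 1: "bc" => no
  Position 2: "ca" => no
  Position 3: "ab" => no
  Position 4: "ba" => MATCH
  Position 5: "ac" => no
  Position 6: "ca" => no
  Position 7: "aa" => no
  Position 8: "ac" => no
Total occurrences: 1

1


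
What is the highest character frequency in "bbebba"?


Input: bbebba
Character counts:
  'a': 1
  'b': 4
  'e': 1
Maximum frequency: 4

4


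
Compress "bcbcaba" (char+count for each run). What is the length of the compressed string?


Input: bcbcaba
Runs:
  'b' x 1 => "b1"
  'c' x 1 => "c1"
  'b' x 1 => "b1"
  'c' x 1 => "c1"
  'a' x 1 => "a1"
  'b' x 1 => "b1"
  'a' x 1 => "a1"
Compressed: "b1c1b1c1a1b1a1"
Compressed length: 14

14


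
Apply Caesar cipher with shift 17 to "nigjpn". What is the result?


Caesar cipher: shift "nigjpn" by 17
  'n' (pos 13) + 17 = pos 4 = 'e'
  'i' (pos 8) + 17 = pos 25 = 'z'
  'g' (pos 6) + 17 = pos 23 = 'x'
  'j' (pos 9) + 17 = pos 0 = 'a'
  'p' (pos 15) + 17 = pos 6 = 'g'
  'n' (pos 13) + 17 = pos 4 = 'e'
Result: ezxage

ezxage


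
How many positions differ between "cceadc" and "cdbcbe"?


Comparing "cceadc" and "cdbcbe" position by position:
  Position 0: 'c' vs 'c' => same
  Position 1: 'c' vs 'd' => DIFFER
  Position 2: 'e' vs 'b' => DIFFER
  Position 3: 'a' vs 'c' => DIFFER
  Position 4: 'd' vs 'b' => DIFFER
  Position 5: 'c' vs 'e' => DIFFER
Positions that differ: 5

5


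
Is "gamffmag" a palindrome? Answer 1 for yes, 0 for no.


Input: gamffmag
Reversed: gamffmag
  Compare pos 0 ('g') with pos 7 ('g'): match
  Compare pos 1 ('a') with pos 6 ('a'): match
  Compare pos 2 ('m') with pos 5 ('m'): match
  Compare pos 3 ('f') with pos 4 ('f'): match
Result: palindrome

1


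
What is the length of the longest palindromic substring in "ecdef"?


Input: "ecdef"
Checking substrings for palindromes:
  No multi-char palindromic substrings found
Longest palindromic substring: "e" with length 1

1


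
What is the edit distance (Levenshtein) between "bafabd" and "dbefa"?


Computing edit distance: "bafabd" -> "dbefa"
DP table:
           d    b    e    f    a
      0    1    2    3    4    5
  b   1    1    1    2    3    4
  a   2    2    2    2    3    3
  f   3    3    3    3    2    3
  a   4    4    4    4    3    2
  b   5    5    4    5    4    3
  d   6    5    5    5    5    4
Edit distance = dp[6][5] = 4

4


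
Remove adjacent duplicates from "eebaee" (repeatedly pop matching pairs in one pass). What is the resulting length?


Input: eebaee
Stack-based adjacent duplicate removal:
  Read 'e': push. Stack: e
  Read 'e': matches stack top 'e' => pop. Stack: (empty)
  Read 'b': push. Stack: b
  Read 'a': push. Stack: ba
  Read 'e': push. Stack: bae
  Read 'e': matches stack top 'e' => pop. Stack: ba
Final stack: "ba" (length 2)

2


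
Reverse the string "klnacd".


Input: klnacd
Reading characters right to left:
  Position 5: 'd'
  Position 4: 'c'
  Position 3: 'a'
  Position 2: 'n'
  Position 1: 'l'
  Position 0: 'k'
Reversed: dcanlk

dcanlk


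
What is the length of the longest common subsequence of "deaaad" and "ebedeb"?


LCS of "deaaad" and "ebedeb"
DP table:
           e    b    e    d    e    b
      0    0    0    0    0    0    0
  d   0    0    0    0    1    1    1
  e   0    1    1    1    1    2    2
  a   0    1    1    1    1    2    2
  a   0    1    1    1    1    2    2
  a   0    1    1    1    1    2    2
  d   0    1    1    1    2    2    2
LCS length = dp[6][6] = 2

2


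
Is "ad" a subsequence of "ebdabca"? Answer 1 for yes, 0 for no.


Check if "ad" is a subsequence of "ebdabca"
Greedy scan:
  Position 0 ('e'): no match needed
  Position 1 ('b'): no match needed
  Position 2 ('d'): no match needed
  Position 3 ('a'): matches sub[0] = 'a'
  Position 4 ('b'): no match needed
  Position 5 ('c'): no match needed
  Position 6 ('a'): no match needed
Only matched 1/2 characters => not a subsequence

0


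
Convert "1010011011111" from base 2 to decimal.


Input: "1010011011111" in base 2
Positional expansion:
  Digit '1' (value 1) x 2^12 = 4096
  Digit '0' (value 0) x 2^11 = 0
  Digit '1' (value 1) x 2^10 = 1024
  Digit '0' (value 0) x 2^9 = 0
  Digit '0' (value 0) x 2^8 = 0
  Digit '1' (value 1) x 2^7 = 128
  Digit '1' (value 1) x 2^6 = 64
  Digit '0' (value 0) x 2^5 = 0
  Digit '1' (value 1) x 2^4 = 16
  Digit '1' (value 1) x 2^3 = 8
  Digit '1' (value 1) x 2^2 = 4
  Digit '1' (value 1) x 2^1 = 2
  Digit '1' (value 1) x 2^0 = 1
Sum = 5343

5343


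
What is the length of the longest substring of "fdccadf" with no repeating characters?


Input: "fdccadf"
Sliding window (track last position of each char):
  Position 0 ('f'): window [0,0] length 1 -- new best
  Position 1 ('d'): window [0,1] length 2 -- new best
  Position 2 ('c'): window [0,2] length 3 -- new best
  Position 3 ('c'): repeat (last at 2), move window start to 3
  Position 3 ('c'): window [3,3] length 1
  Position 4 ('a'): window [3,4] length 2
  Position 5 ('d'): window [3,5] length 3
  Position 6 ('f'): window [3,6] length 4 -- new best
Longest substring with no repeats: "cadf" with length 4

4


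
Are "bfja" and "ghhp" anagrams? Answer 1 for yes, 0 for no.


Strings: "bfja", "ghhp"
Sorted first:  abfj
Sorted second: ghhp
Differ at position 0: 'a' vs 'g' => not anagrams

0


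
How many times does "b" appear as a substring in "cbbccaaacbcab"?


Searching for "b" in "cbbccaaacbcab"
Scanning each position:
  Position 0: "c" => no
  Position 1: "b" => MATCH
  Position 2: "b" => MATCH
  Position 3: "c" => no
  Position 4: "c" => no
  Position 5: "a" => no
  Position 6: "a" => no
  Position 7: "a" => no
  Position 8: "c" => no
  Position 9: "b" => MATCH
  Position 10: "c" => no
  Position 11: "a" => no
  Position 12: "b" => MATCH
Total occurrences: 4

4


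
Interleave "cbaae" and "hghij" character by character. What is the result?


Interleaving "cbaae" and "hghij":
  Position 0: 'c' from first, 'h' from second => "ch"
  Position 1: 'b' from first, 'g' from second => "bg"
  Position 2: 'a' from first, 'h' from second => "ah"
  Position 3: 'a' from first, 'i' from second => "ai"
  Position 4: 'e' from first, 'j' from second => "ej"
Result: chbgahaiej

chbgahaiej


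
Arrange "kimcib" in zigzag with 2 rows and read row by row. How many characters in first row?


Zigzag "kimcib" into 2 rows:
Placing characters:
  'k' => row 0
  'i' => row 1
  'm' => row 0
  'c' => row 1
  'i' => row 0
  'b' => row 1
Rows:
  Row 0: "kmi"
  Row 1: "icb"
First row length: 3

3


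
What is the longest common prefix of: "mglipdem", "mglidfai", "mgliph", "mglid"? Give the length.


Words: mglipdem, mglidfai, mgliph, mglid
  Position 0: all 'm' => match
  Position 1: all 'g' => match
  Position 2: all 'l' => match
  Position 3: all 'i' => match
  Position 4: ('p', 'd', 'p', 'd') => mismatch, stop
LCP = "mgli" (length 4)

4


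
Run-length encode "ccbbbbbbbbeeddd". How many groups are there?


Input: ccbbbbbbbbeeddd
Scanning for consecutive runs:
  Group 1: 'c' x 2 (positions 0-1)
  Group 2: 'b' x 8 (positions 2-9)
  Group 3: 'e' x 2 (positions 10-11)
  Group 4: 'd' x 3 (positions 12-14)
Total groups: 4

4


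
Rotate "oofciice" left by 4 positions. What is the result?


Input: "oofciice", rotate left by 4
First 4 characters: "oofc"
Remaining characters: "iice"
Concatenate remaining + first: "iice" + "oofc" = "iiceoofc"

iiceoofc


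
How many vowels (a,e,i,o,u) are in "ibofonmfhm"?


Input: ibofonmfhm
Checking each character:
  'i' at position 0: vowel (running total: 1)
  'b' at position 1: consonant
  'o' at position 2: vowel (running total: 2)
  'f' at position 3: consonant
  'o' at position 4: vowel (running total: 3)
  'n' at position 5: consonant
  'm' at position 6: consonant
  'f' at position 7: consonant
  'h' at position 8: consonant
  'm' at position 9: consonant
Total vowels: 3

3


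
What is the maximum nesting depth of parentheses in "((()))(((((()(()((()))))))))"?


Input: "((()))(((((()(()((()))))))))"
Tracking depth:
  Position 0 '(': depth becomes 1
  Position 1 '(': depth becomes 2
  Position 2 '(': depth becomes 3
  Position 3 ')': depth becomes 2
  Position 4 ')': depth becomes 1
  Position 5 ')': depth becomes 0
  Position 6 '(': depth becomes 1
  Position 7 '(': depth becomes 2
  Position 8 '(': depth becomes 3
  Position 9 '(': depth becomes 4
  Position 10 '(': depth becomes 5
  Position 11 '(': depth becomes 6
  Position 12 ')': depth becomes 5
  Position 13 '(': depth becomes 6
  Position 14 '(': depth becomes 7
  Position 15 ')': depth becomes 6
  Position 16 '(': depth becomes 7
  Position 17 '(': depth becomes 8
  Position 18 '(': depth becomes 9
  Position 19 ')': depth becomes 8
  Position 20 ')': depth becomes 7
  Position 21 ')': depth becomes 6
  Position 22 ')': depth becomes 5
  Position 23 ')': depth becomes 4
  Position 24 ')': depth becomes 3
  Position 25 ')': depth becomes 2
  Position 26 ')': depth becomes 1
  Position 27 ')': depth becomes 0
Maximum depth reached: 9

9


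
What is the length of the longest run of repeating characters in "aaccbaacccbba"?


Input: "aaccbaacccbba"
Scanning for longest run:
  Position 1 ('a'): continues run of 'a', length=2
  Position 2 ('c'): new char, reset run to 1
  Position 3 ('c'): continues run of 'c', length=2
  Position 4 ('b'): new char, reset run to 1
  Position 5 ('a'): new char, reset run to 1
  Position 6 ('a'): continues run of 'a', length=2
  Position 7 ('c'): new char, reset run to 1
  Position 8 ('c'): continues run of 'c', length=2
  Position 9 ('c'): continues run of 'c', length=3
  Position 10 ('b'): new char, reset run to 1
  Position 11 ('b'): continues run of 'b', length=2
  Position 12 ('a'): new char, reset run to 1
Longest run: 'c' with length 3

3


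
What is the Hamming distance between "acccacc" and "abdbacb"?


Comparing "acccacc" and "abdbacb" position by position:
  Position 0: 'a' vs 'a' => same
  Position 1: 'c' vs 'b' => differ
  Position 2: 'c' vs 'd' => differ
  Position 3: 'c' vs 'b' => differ
  Position 4: 'a' vs 'a' => same
  Position 5: 'c' vs 'c' => same
  Position 6: 'c' vs 'b' => differ
Total differences (Hamming distance): 4

4


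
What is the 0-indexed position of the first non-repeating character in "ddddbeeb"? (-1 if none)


Input: ddddbeeb
Character frequencies:
  'b': 2
  'd': 4
  'e': 2
Scanning left to right for freq == 1:
  Position 0 ('d'): freq=4, skip
  Position 1 ('d'): freq=4, skip
  Position 2 ('d'): freq=4, skip
  Position 3 ('d'): freq=4, skip
  Position 4 ('b'): freq=2, skip
  Position 5 ('e'): freq=2, skip
  Position 6 ('e'): freq=2, skip
  Position 7 ('b'): freq=2, skip
  No unique character found => answer = -1

-1


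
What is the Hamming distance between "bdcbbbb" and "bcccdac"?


Comparing "bdcbbbb" and "bcccdac" position by position:
  Position 0: 'b' vs 'b' => same
  Position 1: 'd' vs 'c' => differ
  Position 2: 'c' vs 'c' => same
  Position 3: 'b' vs 'c' => differ
  Position 4: 'b' vs 'd' => differ
  Position 5: 'b' vs 'a' => differ
  Position 6: 'b' vs 'c' => differ
Total differences (Hamming distance): 5

5


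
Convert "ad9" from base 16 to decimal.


Input: "ad9" in base 16
Positional expansion:
  Digit 'a' (value 10) x 16^2 = 2560
  Digit 'd' (value 13) x 16^1 = 208
  Digit '9' (value 9) x 16^0 = 9
Sum = 2777

2777


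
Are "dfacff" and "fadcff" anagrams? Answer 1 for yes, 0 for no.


Strings: "dfacff", "fadcff"
Sorted first:  acdfff
Sorted second: acdfff
Sorted forms match => anagrams

1


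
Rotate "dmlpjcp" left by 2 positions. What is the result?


Input: "dmlpjcp", rotate left by 2
First 2 characters: "dm"
Remaining characters: "lpjcp"
Concatenate remaining + first: "lpjcp" + "dm" = "lpjcpdm"

lpjcpdm


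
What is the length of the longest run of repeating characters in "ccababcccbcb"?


Input: "ccababcccbcb"
Scanning for longest run:
  Position 1 ('c'): continues run of 'c', length=2
  Position 2 ('a'): new char, reset run to 1
  Position 3 ('b'): new char, reset run to 1
  Position 4 ('a'): new char, reset run to 1
  Position 5 ('b'): new char, reset run to 1
  Position 6 ('c'): new char, reset run to 1
  Position 7 ('c'): continues run of 'c', length=2
  Position 8 ('c'): continues run of 'c', length=3
  Position 9 ('b'): new char, reset run to 1
  Position 10 ('c'): new char, reset run to 1
  Position 11 ('b'): new char, reset run to 1
Longest run: 'c' with length 3

3


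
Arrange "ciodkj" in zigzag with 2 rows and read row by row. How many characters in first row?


Zigzag "ciodkj" into 2 rows:
Placing characters:
  'c' => row 0
  'i' => row 1
  'o' => row 0
  'd' => row 1
  'k' => row 0
  'j' => row 1
Rows:
  Row 0: "cok"
  Row 1: "idj"
First row length: 3

3


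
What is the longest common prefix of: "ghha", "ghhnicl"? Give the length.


Words: ghha, ghhnicl
  Position 0: all 'g' => match
  Position 1: all 'h' => match
  Position 2: all 'h' => match
  Position 3: ('a', 'n') => mismatch, stop
LCP = "ghh" (length 3)

3


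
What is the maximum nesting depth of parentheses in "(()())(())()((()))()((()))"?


Input: "(()())(())()((()))()((()))"
Tracking depth:
  Position 0 '(': depth becomes 1
  Position 1 '(': depth becomes 2
  Position 2 ')': depth becomes 1
  Position 3 '(': depth becomes 2
  Position 4 ')': depth becomes 1
  Position 5 ')': depth becomes 0
  Position 6 '(': depth becomes 1
  Position 7 '(': depth becomes 2
  Position 8 ')': depth becomes 1
  Position 9 ')': depth becomes 0
  Position 10 '(': depth becomes 1
  Position 11 ')': depth becomes 0
  Position 12 '(': depth becomes 1
  Position 13 '(': depth becomes 2
  Position 14 '(': depth becomes 3
  Position 15 ')': depth becomes 2
  Position 16 ')': depth becomes 1
  Position 17 ')': depth becomes 0
  Position 18 '(': depth becomes 1
  Position 19 ')': depth becomes 0
  Position 20 '(': depth becomes 1
  Position 21 '(': depth becomes 2
  Position 22 '(': depth becomes 3
  Position 23 ')': depth becomes 2
  Position 24 ')': depth becomes 1
  Position 25 ')': depth becomes 0
Maximum depth reached: 3

3


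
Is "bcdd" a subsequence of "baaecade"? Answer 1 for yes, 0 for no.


Check if "bcdd" is a subsequence of "baaecade"
Greedy scan:
  Position 0 ('b'): matches sub[0] = 'b'
  Position 1 ('a'): no match needed
  Position 2 ('a'): no match needed
  Position 3 ('e'): no match needed
  Position 4 ('c'): matches sub[1] = 'c'
  Position 5 ('a'): no match needed
  Position 6 ('d'): matches sub[2] = 'd'
  Position 7 ('e'): no match needed
Only matched 3/4 characters => not a subsequence

0


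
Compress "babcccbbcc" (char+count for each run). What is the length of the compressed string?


Input: babcccbbcc
Runs:
  'b' x 1 => "b1"
  'a' x 1 => "a1"
  'b' x 1 => "b1"
  'c' x 3 => "c3"
  'b' x 2 => "b2"
  'c' x 2 => "c2"
Compressed: "b1a1b1c3b2c2"
Compressed length: 12

12


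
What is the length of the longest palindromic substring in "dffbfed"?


Input: "dffbfed"
Checking substrings for palindromes:
  [2:5] "fbf" (len 3) => palindrome
  [1:3] "ff" (len 2) => palindrome
Longest palindromic substring: "fbf" with length 3

3


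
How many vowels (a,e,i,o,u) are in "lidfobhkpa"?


Input: lidfobhkpa
Checking each character:
  'l' at position 0: consonant
  'i' at position 1: vowel (running total: 1)
  'd' at position 2: consonant
  'f' at position 3: consonant
  'o' at position 4: vowel (running total: 2)
  'b' at position 5: consonant
  'h' at position 6: consonant
  'k' at position 7: consonant
  'p' at position 8: consonant
  'a' at position 9: vowel (running total: 3)
Total vowels: 3

3


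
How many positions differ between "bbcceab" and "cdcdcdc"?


Comparing "bbcceab" and "cdcdcdc" position by position:
  Position 0: 'b' vs 'c' => DIFFER
  Position 1: 'b' vs 'd' => DIFFER
  Position 2: 'c' vs 'c' => same
  Position 3: 'c' vs 'd' => DIFFER
  Position 4: 'e' vs 'c' => DIFFER
  Position 5: 'a' vs 'd' => DIFFER
  Position 6: 'b' vs 'c' => DIFFER
Positions that differ: 6

6


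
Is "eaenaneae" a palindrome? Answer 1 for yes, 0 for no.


Input: eaenaneae
Reversed: eaenaneae
  Compare pos 0 ('e') with pos 8 ('e'): match
  Compare pos 1 ('a') with pos 7 ('a'): match
  Compare pos 2 ('e') with pos 6 ('e'): match
  Compare pos 3 ('n') with pos 5 ('n'): match
Result: palindrome

1


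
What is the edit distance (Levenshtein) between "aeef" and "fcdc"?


Computing edit distance: "aeef" -> "fcdc"
DP table:
           f    c    d    c
      0    1    2    3    4
  a   1    1    2    3    4
  e   2    2    2    3    4
  e   3    3    3    3    4
  f   4    3    4    4    4
Edit distance = dp[4][4] = 4

4


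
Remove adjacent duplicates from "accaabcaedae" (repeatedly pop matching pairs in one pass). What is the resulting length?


Input: accaabcaedae
Stack-based adjacent duplicate removal:
  Read 'a': push. Stack: a
  Read 'c': push. Stack: ac
  Read 'c': matches stack top 'c' => pop. Stack: a
  Read 'a': matches stack top 'a' => pop. Stack: (empty)
  Read 'a': push. Stack: a
  Read 'b': push. Stack: ab
  Read 'c': push. Stack: abc
  Read 'a': push. Stack: abca
  Read 'e': push. Stack: abcae
  Read 'd': push. Stack: abcaed
  Read 'a': push. Stack: abcaeda
  Read 'e': push. Stack: abcaedae
Final stack: "abcaedae" (length 8)

8


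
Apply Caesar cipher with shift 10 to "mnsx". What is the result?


Caesar cipher: shift "mnsx" by 10
  'm' (pos 12) + 10 = pos 22 = 'w'
  'n' (pos 13) + 10 = pos 23 = 'x'
  's' (pos 18) + 10 = pos 2 = 'c'
  'x' (pos 23) + 10 = pos 7 = 'h'
Result: wxch

wxch


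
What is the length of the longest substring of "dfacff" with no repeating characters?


Input: "dfacff"
Sliding window (track last position of each char):
  Position 0 ('d'): window [0,0] length 1 -- new best
  Position 1 ('f'): window [0,1] length 2 -- new best
  Position 2 ('a'): window [0,2] length 3 -- new best
  Position 3 ('c'): window [0,3] length 4 -- new best
  Position 4 ('f'): repeat (last at 1), move window start to 2
  Position 4 ('f'): window [2,4] length 3
  Position 5 ('f'): repeat (last at 4), move window start to 5
  Position 5 ('f'): window [5,5] length 1
Longest substring with no repeats: "dfac" with length 4

4


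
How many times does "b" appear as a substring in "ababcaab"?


Searching for "b" in "ababcaab"
Scanning each position:
  Position 0: "a" => no
  Position 1: "b" => MATCH
  Position 2: "a" => no
  Position 3: "b" => MATCH
  Position 4: "c" => no
  Position 5: "a" => no
  Position 6: "a" => no
  Position 7: "b" => MATCH
Total occurrences: 3

3


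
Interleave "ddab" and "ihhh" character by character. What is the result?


Interleaving "ddab" and "ihhh":
  Position 0: 'd' from first, 'i' from second => "di"
  Position 1: 'd' from first, 'h' from second => "dh"
  Position 2: 'a' from first, 'h' from second => "ah"
  Position 3: 'b' from first, 'h' from second => "bh"
Result: didhahbh

didhahbh


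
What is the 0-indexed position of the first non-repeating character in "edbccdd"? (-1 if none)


Input: edbccdd
Character frequencies:
  'b': 1
  'c': 2
  'd': 3
  'e': 1
Scanning left to right for freq == 1:
  Position 0 ('e'): unique! => answer = 0

0


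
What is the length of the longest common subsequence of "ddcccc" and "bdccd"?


LCS of "ddcccc" and "bdccd"
DP table:
           b    d    c    c    d
      0    0    0    0    0    0
  d   0    0    1    1    1    1
  d   0    0    1    1    1    2
  c   0    0    1    2    2    2
  c   0    0    1    2    3    3
  c   0    0    1    2    3    3
  c   0    0    1    2    3    3
LCS length = dp[6][5] = 3

3
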